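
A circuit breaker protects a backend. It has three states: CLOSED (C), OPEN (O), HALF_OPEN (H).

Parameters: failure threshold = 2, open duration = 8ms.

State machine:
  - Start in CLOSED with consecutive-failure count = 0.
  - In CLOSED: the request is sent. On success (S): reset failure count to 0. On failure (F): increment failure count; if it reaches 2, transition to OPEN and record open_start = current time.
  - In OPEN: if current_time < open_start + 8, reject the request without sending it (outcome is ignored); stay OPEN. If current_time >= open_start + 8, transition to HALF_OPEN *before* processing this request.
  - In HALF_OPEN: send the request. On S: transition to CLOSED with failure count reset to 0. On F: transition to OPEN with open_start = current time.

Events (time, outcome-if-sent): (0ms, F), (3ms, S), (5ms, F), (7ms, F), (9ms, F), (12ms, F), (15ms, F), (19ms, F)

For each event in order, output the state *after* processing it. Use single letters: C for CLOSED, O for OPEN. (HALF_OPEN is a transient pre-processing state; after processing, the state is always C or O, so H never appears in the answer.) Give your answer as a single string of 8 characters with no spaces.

State after each event:
  event#1 t=0ms outcome=F: state=CLOSED
  event#2 t=3ms outcome=S: state=CLOSED
  event#3 t=5ms outcome=F: state=CLOSED
  event#4 t=7ms outcome=F: state=OPEN
  event#5 t=9ms outcome=F: state=OPEN
  event#6 t=12ms outcome=F: state=OPEN
  event#7 t=15ms outcome=F: state=OPEN
  event#8 t=19ms outcome=F: state=OPEN

Answer: CCCOOOOO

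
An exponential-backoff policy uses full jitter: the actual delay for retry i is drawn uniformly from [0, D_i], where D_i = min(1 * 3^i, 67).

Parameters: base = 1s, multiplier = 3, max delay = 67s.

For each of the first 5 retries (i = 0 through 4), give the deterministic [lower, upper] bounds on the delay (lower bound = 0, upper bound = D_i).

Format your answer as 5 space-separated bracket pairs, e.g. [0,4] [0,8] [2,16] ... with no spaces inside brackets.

Answer: [0,1] [0,3] [0,9] [0,27] [0,67]

Derivation:
Computing bounds per retry:
  i=0: D_i=min(1*3^0,67)=1, bounds=[0,1]
  i=1: D_i=min(1*3^1,67)=3, bounds=[0,3]
  i=2: D_i=min(1*3^2,67)=9, bounds=[0,9]
  i=3: D_i=min(1*3^3,67)=27, bounds=[0,27]
  i=4: D_i=min(1*3^4,67)=67, bounds=[0,67]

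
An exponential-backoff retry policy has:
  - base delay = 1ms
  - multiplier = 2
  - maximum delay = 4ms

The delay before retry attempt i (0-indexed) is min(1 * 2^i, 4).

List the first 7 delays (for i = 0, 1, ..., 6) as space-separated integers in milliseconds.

Answer: 1 2 4 4 4 4 4

Derivation:
Computing each delay:
  i=0: min(1*2^0, 4) = 1
  i=1: min(1*2^1, 4) = 2
  i=2: min(1*2^2, 4) = 4
  i=3: min(1*2^3, 4) = 4
  i=4: min(1*2^4, 4) = 4
  i=5: min(1*2^5, 4) = 4
  i=6: min(1*2^6, 4) = 4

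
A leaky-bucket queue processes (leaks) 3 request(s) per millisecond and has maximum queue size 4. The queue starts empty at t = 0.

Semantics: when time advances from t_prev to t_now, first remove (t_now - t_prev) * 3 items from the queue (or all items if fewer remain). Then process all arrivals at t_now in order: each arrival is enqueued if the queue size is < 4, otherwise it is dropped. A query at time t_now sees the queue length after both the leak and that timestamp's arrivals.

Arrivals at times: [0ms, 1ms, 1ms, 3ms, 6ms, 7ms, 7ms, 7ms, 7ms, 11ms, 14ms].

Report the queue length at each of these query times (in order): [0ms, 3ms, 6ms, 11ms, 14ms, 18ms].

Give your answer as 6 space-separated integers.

Queue lengths at query times:
  query t=0ms: backlog = 1
  query t=3ms: backlog = 1
  query t=6ms: backlog = 1
  query t=11ms: backlog = 1
  query t=14ms: backlog = 1
  query t=18ms: backlog = 0

Answer: 1 1 1 1 1 0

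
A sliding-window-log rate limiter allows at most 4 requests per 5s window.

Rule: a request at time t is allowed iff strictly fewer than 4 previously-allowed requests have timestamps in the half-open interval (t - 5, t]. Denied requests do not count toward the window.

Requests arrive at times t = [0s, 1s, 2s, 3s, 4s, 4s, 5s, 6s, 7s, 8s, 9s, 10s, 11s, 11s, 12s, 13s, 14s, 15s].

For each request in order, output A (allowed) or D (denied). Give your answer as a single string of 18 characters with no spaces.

Answer: AAAADDAAAADAADAADA

Derivation:
Tracking allowed requests in the window:
  req#1 t=0s: ALLOW
  req#2 t=1s: ALLOW
  req#3 t=2s: ALLOW
  req#4 t=3s: ALLOW
  req#5 t=4s: DENY
  req#6 t=4s: DENY
  req#7 t=5s: ALLOW
  req#8 t=6s: ALLOW
  req#9 t=7s: ALLOW
  req#10 t=8s: ALLOW
  req#11 t=9s: DENY
  req#12 t=10s: ALLOW
  req#13 t=11s: ALLOW
  req#14 t=11s: DENY
  req#15 t=12s: ALLOW
  req#16 t=13s: ALLOW
  req#17 t=14s: DENY
  req#18 t=15s: ALLOW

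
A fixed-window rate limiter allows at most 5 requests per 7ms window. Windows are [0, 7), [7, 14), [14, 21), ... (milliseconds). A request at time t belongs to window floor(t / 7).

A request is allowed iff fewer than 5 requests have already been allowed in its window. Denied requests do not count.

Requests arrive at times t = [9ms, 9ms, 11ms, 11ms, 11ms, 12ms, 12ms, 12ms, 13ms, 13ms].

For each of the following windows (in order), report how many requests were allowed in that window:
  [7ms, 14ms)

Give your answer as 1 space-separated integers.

Answer: 5

Derivation:
Processing requests:
  req#1 t=9ms (window 1): ALLOW
  req#2 t=9ms (window 1): ALLOW
  req#3 t=11ms (window 1): ALLOW
  req#4 t=11ms (window 1): ALLOW
  req#5 t=11ms (window 1): ALLOW
  req#6 t=12ms (window 1): DENY
  req#7 t=12ms (window 1): DENY
  req#8 t=12ms (window 1): DENY
  req#9 t=13ms (window 1): DENY
  req#10 t=13ms (window 1): DENY

Allowed counts by window: 5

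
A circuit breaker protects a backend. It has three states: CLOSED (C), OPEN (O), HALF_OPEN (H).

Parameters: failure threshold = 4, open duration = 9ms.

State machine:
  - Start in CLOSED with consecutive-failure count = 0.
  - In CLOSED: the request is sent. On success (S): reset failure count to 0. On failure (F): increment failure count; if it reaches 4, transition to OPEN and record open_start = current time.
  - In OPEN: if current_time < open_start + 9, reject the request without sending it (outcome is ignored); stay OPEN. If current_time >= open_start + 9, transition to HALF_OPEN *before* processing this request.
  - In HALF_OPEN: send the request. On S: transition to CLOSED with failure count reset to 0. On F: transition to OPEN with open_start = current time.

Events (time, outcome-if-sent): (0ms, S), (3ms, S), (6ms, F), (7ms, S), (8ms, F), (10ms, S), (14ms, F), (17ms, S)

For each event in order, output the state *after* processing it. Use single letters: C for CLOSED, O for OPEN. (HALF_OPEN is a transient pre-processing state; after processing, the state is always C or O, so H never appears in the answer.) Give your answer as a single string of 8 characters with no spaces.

State after each event:
  event#1 t=0ms outcome=S: state=CLOSED
  event#2 t=3ms outcome=S: state=CLOSED
  event#3 t=6ms outcome=F: state=CLOSED
  event#4 t=7ms outcome=S: state=CLOSED
  event#5 t=8ms outcome=F: state=CLOSED
  event#6 t=10ms outcome=S: state=CLOSED
  event#7 t=14ms outcome=F: state=CLOSED
  event#8 t=17ms outcome=S: state=CLOSED

Answer: CCCCCCCC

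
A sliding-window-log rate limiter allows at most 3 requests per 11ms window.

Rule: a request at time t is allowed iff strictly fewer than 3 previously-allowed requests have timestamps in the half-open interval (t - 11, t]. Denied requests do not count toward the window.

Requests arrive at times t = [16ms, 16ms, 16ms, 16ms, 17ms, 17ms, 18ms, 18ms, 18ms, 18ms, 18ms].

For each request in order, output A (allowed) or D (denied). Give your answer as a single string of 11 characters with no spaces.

Tracking allowed requests in the window:
  req#1 t=16ms: ALLOW
  req#2 t=16ms: ALLOW
  req#3 t=16ms: ALLOW
  req#4 t=16ms: DENY
  req#5 t=17ms: DENY
  req#6 t=17ms: DENY
  req#7 t=18ms: DENY
  req#8 t=18ms: DENY
  req#9 t=18ms: DENY
  req#10 t=18ms: DENY
  req#11 t=18ms: DENY

Answer: AAADDDDDDDD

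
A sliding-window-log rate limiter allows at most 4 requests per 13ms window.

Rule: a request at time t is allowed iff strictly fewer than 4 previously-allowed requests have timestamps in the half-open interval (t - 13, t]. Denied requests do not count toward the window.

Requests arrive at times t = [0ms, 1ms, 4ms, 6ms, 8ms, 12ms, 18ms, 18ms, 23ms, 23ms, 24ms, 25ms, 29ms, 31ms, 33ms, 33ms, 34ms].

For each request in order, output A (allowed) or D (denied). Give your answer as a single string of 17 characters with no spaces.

Tracking allowed requests in the window:
  req#1 t=0ms: ALLOW
  req#2 t=1ms: ALLOW
  req#3 t=4ms: ALLOW
  req#4 t=6ms: ALLOW
  req#5 t=8ms: DENY
  req#6 t=12ms: DENY
  req#7 t=18ms: ALLOW
  req#8 t=18ms: ALLOW
  req#9 t=23ms: ALLOW
  req#10 t=23ms: ALLOW
  req#11 t=24ms: DENY
  req#12 t=25ms: DENY
  req#13 t=29ms: DENY
  req#14 t=31ms: ALLOW
  req#15 t=33ms: ALLOW
  req#16 t=33ms: DENY
  req#17 t=34ms: DENY

Answer: AAAADDAAAADDDAADD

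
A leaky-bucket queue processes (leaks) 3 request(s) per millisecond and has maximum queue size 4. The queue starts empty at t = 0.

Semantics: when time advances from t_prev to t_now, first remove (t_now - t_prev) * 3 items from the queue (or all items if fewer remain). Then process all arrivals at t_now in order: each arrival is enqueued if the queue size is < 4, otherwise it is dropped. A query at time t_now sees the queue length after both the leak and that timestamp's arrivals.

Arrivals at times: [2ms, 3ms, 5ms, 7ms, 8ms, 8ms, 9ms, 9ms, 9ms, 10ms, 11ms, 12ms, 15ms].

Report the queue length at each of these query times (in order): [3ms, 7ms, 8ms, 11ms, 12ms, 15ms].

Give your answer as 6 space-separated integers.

Answer: 1 1 2 1 1 1

Derivation:
Queue lengths at query times:
  query t=3ms: backlog = 1
  query t=7ms: backlog = 1
  query t=8ms: backlog = 2
  query t=11ms: backlog = 1
  query t=12ms: backlog = 1
  query t=15ms: backlog = 1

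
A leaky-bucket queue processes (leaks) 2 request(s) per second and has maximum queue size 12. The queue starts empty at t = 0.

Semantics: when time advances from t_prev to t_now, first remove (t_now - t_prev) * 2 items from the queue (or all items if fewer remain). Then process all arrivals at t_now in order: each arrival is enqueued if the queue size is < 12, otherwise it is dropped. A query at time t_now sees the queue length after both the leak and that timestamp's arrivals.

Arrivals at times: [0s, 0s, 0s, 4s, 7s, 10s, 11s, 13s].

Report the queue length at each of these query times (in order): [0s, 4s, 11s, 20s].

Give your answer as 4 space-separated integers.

Queue lengths at query times:
  query t=0s: backlog = 3
  query t=4s: backlog = 1
  query t=11s: backlog = 1
  query t=20s: backlog = 0

Answer: 3 1 1 0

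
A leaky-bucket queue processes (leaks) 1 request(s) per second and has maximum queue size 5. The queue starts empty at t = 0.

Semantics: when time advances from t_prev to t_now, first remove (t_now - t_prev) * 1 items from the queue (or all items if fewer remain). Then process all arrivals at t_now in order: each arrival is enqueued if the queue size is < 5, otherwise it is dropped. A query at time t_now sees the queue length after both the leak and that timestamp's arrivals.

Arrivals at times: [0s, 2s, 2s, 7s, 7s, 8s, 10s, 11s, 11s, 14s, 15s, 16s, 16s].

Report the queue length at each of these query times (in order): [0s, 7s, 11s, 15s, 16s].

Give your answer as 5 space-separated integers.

Queue lengths at query times:
  query t=0s: backlog = 1
  query t=7s: backlog = 2
  query t=11s: backlog = 2
  query t=15s: backlog = 1
  query t=16s: backlog = 2

Answer: 1 2 2 1 2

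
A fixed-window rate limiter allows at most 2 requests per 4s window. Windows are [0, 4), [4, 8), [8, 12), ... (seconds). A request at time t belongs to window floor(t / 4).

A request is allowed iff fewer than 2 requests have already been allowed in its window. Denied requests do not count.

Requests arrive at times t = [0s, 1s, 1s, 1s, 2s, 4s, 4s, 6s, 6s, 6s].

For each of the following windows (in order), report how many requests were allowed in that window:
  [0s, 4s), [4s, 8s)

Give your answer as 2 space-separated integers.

Answer: 2 2

Derivation:
Processing requests:
  req#1 t=0s (window 0): ALLOW
  req#2 t=1s (window 0): ALLOW
  req#3 t=1s (window 0): DENY
  req#4 t=1s (window 0): DENY
  req#5 t=2s (window 0): DENY
  req#6 t=4s (window 1): ALLOW
  req#7 t=4s (window 1): ALLOW
  req#8 t=6s (window 1): DENY
  req#9 t=6s (window 1): DENY
  req#10 t=6s (window 1): DENY

Allowed counts by window: 2 2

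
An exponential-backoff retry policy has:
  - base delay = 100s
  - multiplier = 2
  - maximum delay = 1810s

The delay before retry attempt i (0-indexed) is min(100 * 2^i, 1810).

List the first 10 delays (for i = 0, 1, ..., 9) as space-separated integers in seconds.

Answer: 100 200 400 800 1600 1810 1810 1810 1810 1810

Derivation:
Computing each delay:
  i=0: min(100*2^0, 1810) = 100
  i=1: min(100*2^1, 1810) = 200
  i=2: min(100*2^2, 1810) = 400
  i=3: min(100*2^3, 1810) = 800
  i=4: min(100*2^4, 1810) = 1600
  i=5: min(100*2^5, 1810) = 1810
  i=6: min(100*2^6, 1810) = 1810
  i=7: min(100*2^7, 1810) = 1810
  i=8: min(100*2^8, 1810) = 1810
  i=9: min(100*2^9, 1810) = 1810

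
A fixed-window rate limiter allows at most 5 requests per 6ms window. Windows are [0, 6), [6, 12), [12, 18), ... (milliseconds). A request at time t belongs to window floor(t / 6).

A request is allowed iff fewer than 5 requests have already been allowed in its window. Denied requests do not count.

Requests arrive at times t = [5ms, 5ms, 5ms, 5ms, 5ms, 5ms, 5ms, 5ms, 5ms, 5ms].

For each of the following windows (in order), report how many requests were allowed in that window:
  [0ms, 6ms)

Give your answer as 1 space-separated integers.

Answer: 5

Derivation:
Processing requests:
  req#1 t=5ms (window 0): ALLOW
  req#2 t=5ms (window 0): ALLOW
  req#3 t=5ms (window 0): ALLOW
  req#4 t=5ms (window 0): ALLOW
  req#5 t=5ms (window 0): ALLOW
  req#6 t=5ms (window 0): DENY
  req#7 t=5ms (window 0): DENY
  req#8 t=5ms (window 0): DENY
  req#9 t=5ms (window 0): DENY
  req#10 t=5ms (window 0): DENY

Allowed counts by window: 5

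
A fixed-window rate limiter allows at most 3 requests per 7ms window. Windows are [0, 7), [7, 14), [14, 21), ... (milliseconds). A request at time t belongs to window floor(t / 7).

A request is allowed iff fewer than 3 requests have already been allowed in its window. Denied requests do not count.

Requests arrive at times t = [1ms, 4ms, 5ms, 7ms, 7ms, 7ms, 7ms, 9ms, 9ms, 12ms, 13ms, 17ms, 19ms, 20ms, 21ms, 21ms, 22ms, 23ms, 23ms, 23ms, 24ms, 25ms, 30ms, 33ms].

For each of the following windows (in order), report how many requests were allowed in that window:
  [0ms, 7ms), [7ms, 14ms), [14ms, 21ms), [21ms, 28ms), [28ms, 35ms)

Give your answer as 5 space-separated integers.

Answer: 3 3 3 3 2

Derivation:
Processing requests:
  req#1 t=1ms (window 0): ALLOW
  req#2 t=4ms (window 0): ALLOW
  req#3 t=5ms (window 0): ALLOW
  req#4 t=7ms (window 1): ALLOW
  req#5 t=7ms (window 1): ALLOW
  req#6 t=7ms (window 1): ALLOW
  req#7 t=7ms (window 1): DENY
  req#8 t=9ms (window 1): DENY
  req#9 t=9ms (window 1): DENY
  req#10 t=12ms (window 1): DENY
  req#11 t=13ms (window 1): DENY
  req#12 t=17ms (window 2): ALLOW
  req#13 t=19ms (window 2): ALLOW
  req#14 t=20ms (window 2): ALLOW
  req#15 t=21ms (window 3): ALLOW
  req#16 t=21ms (window 3): ALLOW
  req#17 t=22ms (window 3): ALLOW
  req#18 t=23ms (window 3): DENY
  req#19 t=23ms (window 3): DENY
  req#20 t=23ms (window 3): DENY
  req#21 t=24ms (window 3): DENY
  req#22 t=25ms (window 3): DENY
  req#23 t=30ms (window 4): ALLOW
  req#24 t=33ms (window 4): ALLOW

Allowed counts by window: 3 3 3 3 2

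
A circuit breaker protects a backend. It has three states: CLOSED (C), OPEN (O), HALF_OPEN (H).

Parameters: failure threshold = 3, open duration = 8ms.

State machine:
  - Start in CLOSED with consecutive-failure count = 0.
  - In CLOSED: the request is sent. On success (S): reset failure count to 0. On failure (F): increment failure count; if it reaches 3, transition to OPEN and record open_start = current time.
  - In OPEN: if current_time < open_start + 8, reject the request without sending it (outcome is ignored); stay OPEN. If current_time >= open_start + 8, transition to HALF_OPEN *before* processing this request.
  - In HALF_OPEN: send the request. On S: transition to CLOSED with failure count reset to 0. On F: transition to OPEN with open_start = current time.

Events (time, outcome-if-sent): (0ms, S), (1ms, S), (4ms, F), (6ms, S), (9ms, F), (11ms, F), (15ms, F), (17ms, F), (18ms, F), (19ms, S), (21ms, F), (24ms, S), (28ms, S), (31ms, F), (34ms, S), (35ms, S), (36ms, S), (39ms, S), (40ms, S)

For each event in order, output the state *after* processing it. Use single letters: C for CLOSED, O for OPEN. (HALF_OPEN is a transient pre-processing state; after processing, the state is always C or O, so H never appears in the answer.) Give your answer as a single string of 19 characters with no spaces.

State after each event:
  event#1 t=0ms outcome=S: state=CLOSED
  event#2 t=1ms outcome=S: state=CLOSED
  event#3 t=4ms outcome=F: state=CLOSED
  event#4 t=6ms outcome=S: state=CLOSED
  event#5 t=9ms outcome=F: state=CLOSED
  event#6 t=11ms outcome=F: state=CLOSED
  event#7 t=15ms outcome=F: state=OPEN
  event#8 t=17ms outcome=F: state=OPEN
  event#9 t=18ms outcome=F: state=OPEN
  event#10 t=19ms outcome=S: state=OPEN
  event#11 t=21ms outcome=F: state=OPEN
  event#12 t=24ms outcome=S: state=CLOSED
  event#13 t=28ms outcome=S: state=CLOSED
  event#14 t=31ms outcome=F: state=CLOSED
  event#15 t=34ms outcome=S: state=CLOSED
  event#16 t=35ms outcome=S: state=CLOSED
  event#17 t=36ms outcome=S: state=CLOSED
  event#18 t=39ms outcome=S: state=CLOSED
  event#19 t=40ms outcome=S: state=CLOSED

Answer: CCCCCCOOOOOCCCCCCCC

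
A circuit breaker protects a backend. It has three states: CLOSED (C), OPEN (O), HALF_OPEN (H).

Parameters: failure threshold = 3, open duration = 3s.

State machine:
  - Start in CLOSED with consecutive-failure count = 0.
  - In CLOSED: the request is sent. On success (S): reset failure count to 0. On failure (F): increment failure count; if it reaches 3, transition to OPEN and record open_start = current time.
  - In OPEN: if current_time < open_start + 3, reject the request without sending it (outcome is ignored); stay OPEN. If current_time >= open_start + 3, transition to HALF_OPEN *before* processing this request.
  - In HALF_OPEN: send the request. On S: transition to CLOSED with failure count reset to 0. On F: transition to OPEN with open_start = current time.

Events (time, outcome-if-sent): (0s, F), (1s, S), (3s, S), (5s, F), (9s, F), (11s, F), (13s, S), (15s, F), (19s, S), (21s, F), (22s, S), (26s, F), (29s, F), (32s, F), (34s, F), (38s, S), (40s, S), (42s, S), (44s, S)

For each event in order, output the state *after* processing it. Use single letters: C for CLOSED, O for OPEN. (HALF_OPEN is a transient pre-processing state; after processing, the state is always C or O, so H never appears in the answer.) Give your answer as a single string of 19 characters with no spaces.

Answer: CCCCCOOOCCCCCOOCCCC

Derivation:
State after each event:
  event#1 t=0s outcome=F: state=CLOSED
  event#2 t=1s outcome=S: state=CLOSED
  event#3 t=3s outcome=S: state=CLOSED
  event#4 t=5s outcome=F: state=CLOSED
  event#5 t=9s outcome=F: state=CLOSED
  event#6 t=11s outcome=F: state=OPEN
  event#7 t=13s outcome=S: state=OPEN
  event#8 t=15s outcome=F: state=OPEN
  event#9 t=19s outcome=S: state=CLOSED
  event#10 t=21s outcome=F: state=CLOSED
  event#11 t=22s outcome=S: state=CLOSED
  event#12 t=26s outcome=F: state=CLOSED
  event#13 t=29s outcome=F: state=CLOSED
  event#14 t=32s outcome=F: state=OPEN
  event#15 t=34s outcome=F: state=OPEN
  event#16 t=38s outcome=S: state=CLOSED
  event#17 t=40s outcome=S: state=CLOSED
  event#18 t=42s outcome=S: state=CLOSED
  event#19 t=44s outcome=S: state=CLOSED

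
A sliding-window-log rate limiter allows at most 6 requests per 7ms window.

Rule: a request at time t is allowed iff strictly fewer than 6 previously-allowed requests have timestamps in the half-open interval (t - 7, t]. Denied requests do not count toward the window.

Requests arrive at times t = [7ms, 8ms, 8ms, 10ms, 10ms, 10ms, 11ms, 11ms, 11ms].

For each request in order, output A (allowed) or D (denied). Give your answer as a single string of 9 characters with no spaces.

Tracking allowed requests in the window:
  req#1 t=7ms: ALLOW
  req#2 t=8ms: ALLOW
  req#3 t=8ms: ALLOW
  req#4 t=10ms: ALLOW
  req#5 t=10ms: ALLOW
  req#6 t=10ms: ALLOW
  req#7 t=11ms: DENY
  req#8 t=11ms: DENY
  req#9 t=11ms: DENY

Answer: AAAAAADDD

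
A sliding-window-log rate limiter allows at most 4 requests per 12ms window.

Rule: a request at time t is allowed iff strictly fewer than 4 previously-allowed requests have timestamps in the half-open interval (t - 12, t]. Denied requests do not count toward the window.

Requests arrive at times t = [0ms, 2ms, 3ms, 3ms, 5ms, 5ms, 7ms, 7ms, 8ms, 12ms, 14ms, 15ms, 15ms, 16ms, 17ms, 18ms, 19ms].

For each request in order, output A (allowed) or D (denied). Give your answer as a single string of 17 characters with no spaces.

Answer: AAAADDDDDAAAADDDD

Derivation:
Tracking allowed requests in the window:
  req#1 t=0ms: ALLOW
  req#2 t=2ms: ALLOW
  req#3 t=3ms: ALLOW
  req#4 t=3ms: ALLOW
  req#5 t=5ms: DENY
  req#6 t=5ms: DENY
  req#7 t=7ms: DENY
  req#8 t=7ms: DENY
  req#9 t=8ms: DENY
  req#10 t=12ms: ALLOW
  req#11 t=14ms: ALLOW
  req#12 t=15ms: ALLOW
  req#13 t=15ms: ALLOW
  req#14 t=16ms: DENY
  req#15 t=17ms: DENY
  req#16 t=18ms: DENY
  req#17 t=19ms: DENY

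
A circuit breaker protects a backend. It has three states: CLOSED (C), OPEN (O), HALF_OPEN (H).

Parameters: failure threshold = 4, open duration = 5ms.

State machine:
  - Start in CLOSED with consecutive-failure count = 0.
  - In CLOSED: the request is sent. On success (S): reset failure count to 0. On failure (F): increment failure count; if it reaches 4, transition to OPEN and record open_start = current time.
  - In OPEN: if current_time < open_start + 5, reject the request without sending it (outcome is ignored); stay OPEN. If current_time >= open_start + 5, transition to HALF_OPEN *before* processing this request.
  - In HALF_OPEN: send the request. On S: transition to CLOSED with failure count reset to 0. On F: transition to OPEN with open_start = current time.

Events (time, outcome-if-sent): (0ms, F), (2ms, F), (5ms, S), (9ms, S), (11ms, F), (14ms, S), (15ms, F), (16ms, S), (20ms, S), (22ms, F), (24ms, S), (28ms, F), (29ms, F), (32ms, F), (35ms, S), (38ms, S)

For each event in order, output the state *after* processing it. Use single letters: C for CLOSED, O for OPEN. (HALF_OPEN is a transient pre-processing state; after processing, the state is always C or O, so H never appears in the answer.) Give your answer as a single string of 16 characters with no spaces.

Answer: CCCCCCCCCCCCCCCC

Derivation:
State after each event:
  event#1 t=0ms outcome=F: state=CLOSED
  event#2 t=2ms outcome=F: state=CLOSED
  event#3 t=5ms outcome=S: state=CLOSED
  event#4 t=9ms outcome=S: state=CLOSED
  event#5 t=11ms outcome=F: state=CLOSED
  event#6 t=14ms outcome=S: state=CLOSED
  event#7 t=15ms outcome=F: state=CLOSED
  event#8 t=16ms outcome=S: state=CLOSED
  event#9 t=20ms outcome=S: state=CLOSED
  event#10 t=22ms outcome=F: state=CLOSED
  event#11 t=24ms outcome=S: state=CLOSED
  event#12 t=28ms outcome=F: state=CLOSED
  event#13 t=29ms outcome=F: state=CLOSED
  event#14 t=32ms outcome=F: state=CLOSED
  event#15 t=35ms outcome=S: state=CLOSED
  event#16 t=38ms outcome=S: state=CLOSED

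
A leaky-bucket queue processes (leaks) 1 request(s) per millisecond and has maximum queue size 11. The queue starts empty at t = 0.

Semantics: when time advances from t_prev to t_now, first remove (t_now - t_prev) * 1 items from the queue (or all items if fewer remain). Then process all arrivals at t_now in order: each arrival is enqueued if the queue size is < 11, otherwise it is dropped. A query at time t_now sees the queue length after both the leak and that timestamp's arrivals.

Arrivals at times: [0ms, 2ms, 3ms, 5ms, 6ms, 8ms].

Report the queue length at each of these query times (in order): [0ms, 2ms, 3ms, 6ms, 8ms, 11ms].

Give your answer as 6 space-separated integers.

Queue lengths at query times:
  query t=0ms: backlog = 1
  query t=2ms: backlog = 1
  query t=3ms: backlog = 1
  query t=6ms: backlog = 1
  query t=8ms: backlog = 1
  query t=11ms: backlog = 0

Answer: 1 1 1 1 1 0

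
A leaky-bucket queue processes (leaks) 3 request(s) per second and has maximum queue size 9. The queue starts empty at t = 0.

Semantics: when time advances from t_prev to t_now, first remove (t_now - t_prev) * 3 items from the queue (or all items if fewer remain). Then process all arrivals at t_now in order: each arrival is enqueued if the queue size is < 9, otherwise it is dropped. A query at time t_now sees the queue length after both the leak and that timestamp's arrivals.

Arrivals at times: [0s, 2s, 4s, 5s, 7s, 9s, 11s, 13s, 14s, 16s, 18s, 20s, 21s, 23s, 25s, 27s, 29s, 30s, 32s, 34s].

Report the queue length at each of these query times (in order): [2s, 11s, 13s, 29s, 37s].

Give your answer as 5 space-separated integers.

Queue lengths at query times:
  query t=2s: backlog = 1
  query t=11s: backlog = 1
  query t=13s: backlog = 1
  query t=29s: backlog = 1
  query t=37s: backlog = 0

Answer: 1 1 1 1 0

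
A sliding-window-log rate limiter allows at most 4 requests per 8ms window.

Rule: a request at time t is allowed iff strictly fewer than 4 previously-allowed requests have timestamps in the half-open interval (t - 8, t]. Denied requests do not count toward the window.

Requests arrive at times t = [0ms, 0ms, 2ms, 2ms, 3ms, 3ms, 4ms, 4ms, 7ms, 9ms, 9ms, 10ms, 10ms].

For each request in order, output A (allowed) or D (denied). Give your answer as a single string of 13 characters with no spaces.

Tracking allowed requests in the window:
  req#1 t=0ms: ALLOW
  req#2 t=0ms: ALLOW
  req#3 t=2ms: ALLOW
  req#4 t=2ms: ALLOW
  req#5 t=3ms: DENY
  req#6 t=3ms: DENY
  req#7 t=4ms: DENY
  req#8 t=4ms: DENY
  req#9 t=7ms: DENY
  req#10 t=9ms: ALLOW
  req#11 t=9ms: ALLOW
  req#12 t=10ms: ALLOW
  req#13 t=10ms: ALLOW

Answer: AAAADDDDDAAAA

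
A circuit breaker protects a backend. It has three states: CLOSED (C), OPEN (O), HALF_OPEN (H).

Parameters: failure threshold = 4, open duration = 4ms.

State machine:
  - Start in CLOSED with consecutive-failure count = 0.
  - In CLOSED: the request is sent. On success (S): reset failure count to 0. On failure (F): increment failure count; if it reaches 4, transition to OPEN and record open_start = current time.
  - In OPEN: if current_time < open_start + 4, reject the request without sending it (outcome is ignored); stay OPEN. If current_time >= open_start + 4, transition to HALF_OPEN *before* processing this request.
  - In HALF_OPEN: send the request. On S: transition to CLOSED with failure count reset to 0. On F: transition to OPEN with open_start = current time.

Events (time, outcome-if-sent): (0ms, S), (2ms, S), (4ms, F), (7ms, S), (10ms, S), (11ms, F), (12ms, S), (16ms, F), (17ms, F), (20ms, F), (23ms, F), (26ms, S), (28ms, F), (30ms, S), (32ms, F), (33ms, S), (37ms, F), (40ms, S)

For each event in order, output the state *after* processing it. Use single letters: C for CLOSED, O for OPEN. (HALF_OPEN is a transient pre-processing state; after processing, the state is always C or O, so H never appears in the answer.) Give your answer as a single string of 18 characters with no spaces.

State after each event:
  event#1 t=0ms outcome=S: state=CLOSED
  event#2 t=2ms outcome=S: state=CLOSED
  event#3 t=4ms outcome=F: state=CLOSED
  event#4 t=7ms outcome=S: state=CLOSED
  event#5 t=10ms outcome=S: state=CLOSED
  event#6 t=11ms outcome=F: state=CLOSED
  event#7 t=12ms outcome=S: state=CLOSED
  event#8 t=16ms outcome=F: state=CLOSED
  event#9 t=17ms outcome=F: state=CLOSED
  event#10 t=20ms outcome=F: state=CLOSED
  event#11 t=23ms outcome=F: state=OPEN
  event#12 t=26ms outcome=S: state=OPEN
  event#13 t=28ms outcome=F: state=OPEN
  event#14 t=30ms outcome=S: state=OPEN
  event#15 t=32ms outcome=F: state=OPEN
  event#16 t=33ms outcome=S: state=OPEN
  event#17 t=37ms outcome=F: state=OPEN
  event#18 t=40ms outcome=S: state=OPEN

Answer: CCCCCCCCCCOOOOOOOO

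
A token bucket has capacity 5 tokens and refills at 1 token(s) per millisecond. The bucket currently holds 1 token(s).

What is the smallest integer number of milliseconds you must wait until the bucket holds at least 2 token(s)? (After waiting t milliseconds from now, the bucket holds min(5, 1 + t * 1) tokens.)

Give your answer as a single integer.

Need 1 + t * 1 >= 2, so t >= 1/1.
Smallest integer t = ceil(1/1) = 1.

Answer: 1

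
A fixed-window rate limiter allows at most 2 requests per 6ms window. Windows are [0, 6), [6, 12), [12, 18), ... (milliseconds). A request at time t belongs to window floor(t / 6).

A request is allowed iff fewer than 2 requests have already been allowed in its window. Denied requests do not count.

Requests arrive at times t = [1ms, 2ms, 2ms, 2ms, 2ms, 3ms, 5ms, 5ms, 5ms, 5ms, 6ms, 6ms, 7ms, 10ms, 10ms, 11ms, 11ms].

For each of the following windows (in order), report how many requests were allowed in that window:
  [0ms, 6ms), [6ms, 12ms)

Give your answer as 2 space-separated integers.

Answer: 2 2

Derivation:
Processing requests:
  req#1 t=1ms (window 0): ALLOW
  req#2 t=2ms (window 0): ALLOW
  req#3 t=2ms (window 0): DENY
  req#4 t=2ms (window 0): DENY
  req#5 t=2ms (window 0): DENY
  req#6 t=3ms (window 0): DENY
  req#7 t=5ms (window 0): DENY
  req#8 t=5ms (window 0): DENY
  req#9 t=5ms (window 0): DENY
  req#10 t=5ms (window 0): DENY
  req#11 t=6ms (window 1): ALLOW
  req#12 t=6ms (window 1): ALLOW
  req#13 t=7ms (window 1): DENY
  req#14 t=10ms (window 1): DENY
  req#15 t=10ms (window 1): DENY
  req#16 t=11ms (window 1): DENY
  req#17 t=11ms (window 1): DENY

Allowed counts by window: 2 2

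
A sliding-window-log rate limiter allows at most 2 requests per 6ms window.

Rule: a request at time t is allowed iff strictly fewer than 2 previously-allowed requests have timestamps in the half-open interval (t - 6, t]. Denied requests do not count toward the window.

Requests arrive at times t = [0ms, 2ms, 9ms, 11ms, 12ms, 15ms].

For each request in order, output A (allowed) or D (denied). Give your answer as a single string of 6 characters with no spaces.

Tracking allowed requests in the window:
  req#1 t=0ms: ALLOW
  req#2 t=2ms: ALLOW
  req#3 t=9ms: ALLOW
  req#4 t=11ms: ALLOW
  req#5 t=12ms: DENY
  req#6 t=15ms: ALLOW

Answer: AAAADA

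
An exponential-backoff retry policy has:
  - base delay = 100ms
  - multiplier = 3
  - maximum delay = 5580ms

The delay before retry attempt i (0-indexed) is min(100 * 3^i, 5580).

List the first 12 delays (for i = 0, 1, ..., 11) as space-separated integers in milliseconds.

Answer: 100 300 900 2700 5580 5580 5580 5580 5580 5580 5580 5580

Derivation:
Computing each delay:
  i=0: min(100*3^0, 5580) = 100
  i=1: min(100*3^1, 5580) = 300
  i=2: min(100*3^2, 5580) = 900
  i=3: min(100*3^3, 5580) = 2700
  i=4: min(100*3^4, 5580) = 5580
  i=5: min(100*3^5, 5580) = 5580
  i=6: min(100*3^6, 5580) = 5580
  i=7: min(100*3^7, 5580) = 5580
  i=8: min(100*3^8, 5580) = 5580
  i=9: min(100*3^9, 5580) = 5580
  i=10: min(100*3^10, 5580) = 5580
  i=11: min(100*3^11, 5580) = 5580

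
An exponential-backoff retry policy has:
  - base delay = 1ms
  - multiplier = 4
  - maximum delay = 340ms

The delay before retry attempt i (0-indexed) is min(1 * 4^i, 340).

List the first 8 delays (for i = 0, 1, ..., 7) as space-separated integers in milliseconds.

Answer: 1 4 16 64 256 340 340 340

Derivation:
Computing each delay:
  i=0: min(1*4^0, 340) = 1
  i=1: min(1*4^1, 340) = 4
  i=2: min(1*4^2, 340) = 16
  i=3: min(1*4^3, 340) = 64
  i=4: min(1*4^4, 340) = 256
  i=5: min(1*4^5, 340) = 340
  i=6: min(1*4^6, 340) = 340
  i=7: min(1*4^7, 340) = 340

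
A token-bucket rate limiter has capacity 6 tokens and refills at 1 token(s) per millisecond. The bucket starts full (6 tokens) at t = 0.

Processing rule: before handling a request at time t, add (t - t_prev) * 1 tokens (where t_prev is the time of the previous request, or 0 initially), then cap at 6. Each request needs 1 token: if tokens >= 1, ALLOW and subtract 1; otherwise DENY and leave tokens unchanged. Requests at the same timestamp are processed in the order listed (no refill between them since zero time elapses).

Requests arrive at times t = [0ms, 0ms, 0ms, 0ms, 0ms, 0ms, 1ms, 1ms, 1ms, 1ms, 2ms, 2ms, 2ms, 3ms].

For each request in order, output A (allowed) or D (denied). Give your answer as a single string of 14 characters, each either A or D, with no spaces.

Answer: AAAAAAADDDADDA

Derivation:
Simulating step by step:
  req#1 t=0ms: ALLOW
  req#2 t=0ms: ALLOW
  req#3 t=0ms: ALLOW
  req#4 t=0ms: ALLOW
  req#5 t=0ms: ALLOW
  req#6 t=0ms: ALLOW
  req#7 t=1ms: ALLOW
  req#8 t=1ms: DENY
  req#9 t=1ms: DENY
  req#10 t=1ms: DENY
  req#11 t=2ms: ALLOW
  req#12 t=2ms: DENY
  req#13 t=2ms: DENY
  req#14 t=3ms: ALLOW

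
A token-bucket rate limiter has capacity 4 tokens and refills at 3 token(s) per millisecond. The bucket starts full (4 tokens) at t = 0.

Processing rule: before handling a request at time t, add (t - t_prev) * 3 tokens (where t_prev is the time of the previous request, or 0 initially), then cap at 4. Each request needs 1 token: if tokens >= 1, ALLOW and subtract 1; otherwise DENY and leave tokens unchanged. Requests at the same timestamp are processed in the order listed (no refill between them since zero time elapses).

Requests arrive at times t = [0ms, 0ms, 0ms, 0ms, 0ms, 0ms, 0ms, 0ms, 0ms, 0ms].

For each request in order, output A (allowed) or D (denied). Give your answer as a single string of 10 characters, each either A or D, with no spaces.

Answer: AAAADDDDDD

Derivation:
Simulating step by step:
  req#1 t=0ms: ALLOW
  req#2 t=0ms: ALLOW
  req#3 t=0ms: ALLOW
  req#4 t=0ms: ALLOW
  req#5 t=0ms: DENY
  req#6 t=0ms: DENY
  req#7 t=0ms: DENY
  req#8 t=0ms: DENY
  req#9 t=0ms: DENY
  req#10 t=0ms: DENY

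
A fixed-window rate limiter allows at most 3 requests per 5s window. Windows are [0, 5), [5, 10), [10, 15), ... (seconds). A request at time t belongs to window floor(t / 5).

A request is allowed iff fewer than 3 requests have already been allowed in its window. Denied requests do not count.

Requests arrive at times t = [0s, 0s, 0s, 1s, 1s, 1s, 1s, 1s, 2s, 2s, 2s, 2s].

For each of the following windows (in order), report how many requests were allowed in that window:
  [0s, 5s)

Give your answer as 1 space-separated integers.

Answer: 3

Derivation:
Processing requests:
  req#1 t=0s (window 0): ALLOW
  req#2 t=0s (window 0): ALLOW
  req#3 t=0s (window 0): ALLOW
  req#4 t=1s (window 0): DENY
  req#5 t=1s (window 0): DENY
  req#6 t=1s (window 0): DENY
  req#7 t=1s (window 0): DENY
  req#8 t=1s (window 0): DENY
  req#9 t=2s (window 0): DENY
  req#10 t=2s (window 0): DENY
  req#11 t=2s (window 0): DENY
  req#12 t=2s (window 0): DENY

Allowed counts by window: 3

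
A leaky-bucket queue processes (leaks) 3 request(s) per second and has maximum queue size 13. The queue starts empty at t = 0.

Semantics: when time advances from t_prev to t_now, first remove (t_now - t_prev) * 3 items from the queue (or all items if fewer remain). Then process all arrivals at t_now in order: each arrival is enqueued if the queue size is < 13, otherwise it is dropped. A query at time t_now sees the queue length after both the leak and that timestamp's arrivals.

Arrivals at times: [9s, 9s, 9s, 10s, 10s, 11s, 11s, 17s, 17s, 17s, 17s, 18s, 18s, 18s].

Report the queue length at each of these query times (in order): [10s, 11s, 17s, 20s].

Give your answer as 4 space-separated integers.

Queue lengths at query times:
  query t=10s: backlog = 2
  query t=11s: backlog = 2
  query t=17s: backlog = 4
  query t=20s: backlog = 0

Answer: 2 2 4 0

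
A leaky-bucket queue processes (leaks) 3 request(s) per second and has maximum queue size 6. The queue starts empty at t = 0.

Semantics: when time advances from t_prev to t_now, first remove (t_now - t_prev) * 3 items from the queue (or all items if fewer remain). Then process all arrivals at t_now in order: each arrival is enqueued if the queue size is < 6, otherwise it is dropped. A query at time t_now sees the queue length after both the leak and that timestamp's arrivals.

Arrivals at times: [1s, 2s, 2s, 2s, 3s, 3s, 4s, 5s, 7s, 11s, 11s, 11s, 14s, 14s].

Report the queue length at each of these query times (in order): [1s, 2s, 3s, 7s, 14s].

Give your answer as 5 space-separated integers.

Queue lengths at query times:
  query t=1s: backlog = 1
  query t=2s: backlog = 3
  query t=3s: backlog = 2
  query t=7s: backlog = 1
  query t=14s: backlog = 2

Answer: 1 3 2 1 2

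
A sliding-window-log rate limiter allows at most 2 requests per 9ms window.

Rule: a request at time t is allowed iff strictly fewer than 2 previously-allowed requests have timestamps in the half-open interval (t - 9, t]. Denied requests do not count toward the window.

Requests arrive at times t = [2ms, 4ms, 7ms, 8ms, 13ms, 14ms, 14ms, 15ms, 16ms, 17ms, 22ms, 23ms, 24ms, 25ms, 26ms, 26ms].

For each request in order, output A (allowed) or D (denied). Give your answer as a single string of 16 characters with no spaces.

Tracking allowed requests in the window:
  req#1 t=2ms: ALLOW
  req#2 t=4ms: ALLOW
  req#3 t=7ms: DENY
  req#4 t=8ms: DENY
  req#5 t=13ms: ALLOW
  req#6 t=14ms: ALLOW
  req#7 t=14ms: DENY
  req#8 t=15ms: DENY
  req#9 t=16ms: DENY
  req#10 t=17ms: DENY
  req#11 t=22ms: ALLOW
  req#12 t=23ms: ALLOW
  req#13 t=24ms: DENY
  req#14 t=25ms: DENY
  req#15 t=26ms: DENY
  req#16 t=26ms: DENY

Answer: AADDAADDDDAADDDD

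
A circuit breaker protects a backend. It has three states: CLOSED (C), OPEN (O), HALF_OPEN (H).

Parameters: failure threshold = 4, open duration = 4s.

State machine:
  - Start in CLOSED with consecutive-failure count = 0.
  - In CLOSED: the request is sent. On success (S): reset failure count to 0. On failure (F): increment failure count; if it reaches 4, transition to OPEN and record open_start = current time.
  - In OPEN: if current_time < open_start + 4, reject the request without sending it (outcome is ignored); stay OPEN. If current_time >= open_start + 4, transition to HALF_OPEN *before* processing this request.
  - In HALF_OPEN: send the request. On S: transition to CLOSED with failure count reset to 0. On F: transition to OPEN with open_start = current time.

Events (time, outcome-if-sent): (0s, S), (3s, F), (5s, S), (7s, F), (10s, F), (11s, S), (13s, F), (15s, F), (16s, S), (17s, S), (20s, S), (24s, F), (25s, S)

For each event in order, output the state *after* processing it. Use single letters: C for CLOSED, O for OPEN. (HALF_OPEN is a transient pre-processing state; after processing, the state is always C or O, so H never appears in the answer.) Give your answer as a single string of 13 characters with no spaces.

State after each event:
  event#1 t=0s outcome=S: state=CLOSED
  event#2 t=3s outcome=F: state=CLOSED
  event#3 t=5s outcome=S: state=CLOSED
  event#4 t=7s outcome=F: state=CLOSED
  event#5 t=10s outcome=F: state=CLOSED
  event#6 t=11s outcome=S: state=CLOSED
  event#7 t=13s outcome=F: state=CLOSED
  event#8 t=15s outcome=F: state=CLOSED
  event#9 t=16s outcome=S: state=CLOSED
  event#10 t=17s outcome=S: state=CLOSED
  event#11 t=20s outcome=S: state=CLOSED
  event#12 t=24s outcome=F: state=CLOSED
  event#13 t=25s outcome=S: state=CLOSED

Answer: CCCCCCCCCCCCC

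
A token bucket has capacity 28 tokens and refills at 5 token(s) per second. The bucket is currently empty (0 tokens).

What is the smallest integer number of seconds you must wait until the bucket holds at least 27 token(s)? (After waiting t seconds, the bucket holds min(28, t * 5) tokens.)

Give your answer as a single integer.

Answer: 6

Derivation:
Need t * 5 >= 27, so t >= 27/5.
Smallest integer t = ceil(27/5) = 6.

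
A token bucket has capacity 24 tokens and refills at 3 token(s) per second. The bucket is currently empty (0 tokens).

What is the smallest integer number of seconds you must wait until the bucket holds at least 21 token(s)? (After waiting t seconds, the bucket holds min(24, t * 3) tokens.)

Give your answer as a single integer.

Need t * 3 >= 21, so t >= 21/3.
Smallest integer t = ceil(21/3) = 7.

Answer: 7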